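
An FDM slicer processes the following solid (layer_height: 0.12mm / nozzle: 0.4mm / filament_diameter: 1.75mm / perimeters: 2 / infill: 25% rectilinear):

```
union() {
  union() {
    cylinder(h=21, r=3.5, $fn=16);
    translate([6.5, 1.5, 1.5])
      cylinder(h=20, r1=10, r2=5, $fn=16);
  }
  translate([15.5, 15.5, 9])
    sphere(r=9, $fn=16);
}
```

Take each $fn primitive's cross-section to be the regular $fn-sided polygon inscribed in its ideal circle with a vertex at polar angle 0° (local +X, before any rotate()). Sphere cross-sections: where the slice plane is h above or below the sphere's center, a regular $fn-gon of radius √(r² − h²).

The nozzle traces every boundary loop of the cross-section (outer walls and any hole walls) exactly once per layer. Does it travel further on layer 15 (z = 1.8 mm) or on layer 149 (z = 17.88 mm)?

layer 15 (z = 1.8 mm)

Layer 15 (z = 1.8): the r=3.5 cylinder gives a regular 16-gon of circumradius 3.5 (constant along its height) (perimeter = 2·16·3.500·sin(180°/16) = 21.85 mm); the cone at (6.5, 1.5) contributes a regular 16-gon of circumradius 9.925 (interpolated between r1=10 and r2=5 at t=0.015) (perimeter = 2·16·9.925·sin(180°/16) = 61.96 mm); Combining (union): the regions partially overlap (shared area 36.68 mm²), so the edge portions inside another operand are dropped and the merged outline is re-measured after clipping — boundary = 62.11 mm; the r=9 sphere at (15.5, 15.5) contributes a regular 16-gon of circumradius √(9²−7.2²) = 5.400 (perimeter = 2·16·5.400·sin(180°/16) = 33.71 mm); Merging all regions: the 2 present regions are separate (no shared area or edge), so areas and boundary lengths simply add and each stays a separate island — boundary = 95.82 mm. So its perimeter = 95.82 mm. Layer 149 (z = 17.88): the r=3.5 cylinder gives a regular 16-gon of circumradius 3.5 (constant along its height) (perimeter = 2·16·3.500·sin(180°/16) = 21.85 mm); the cone at (6.5, 1.5): at t=0.819 of its height the radius interpolates to r₁+(r₂−r₁)t = 5.905, giving a regular 16-gon of that circumradius (perimeter = 2·16·5.905·sin(180°/16) = 36.86 mm); Combining (union): the regions partially overlap (shared area 11.02 mm²), so the edge portions inside another operand are dropped and the merged outline is re-measured after clipping — boundary = 44.89 mm; the sphere at (15.5, 15.5): section is a regular 16-gon, circumradius = √(r²−h²) = √(9²−8.88²) = 1.465 (perimeter = 2·16·1.465·sin(180°/16) = 9.14 mm); Combining (union): the 2 present regions are separate (no shared area or edge), so areas and boundary lengths simply add and each stays a separate island — boundary = 54.03 mm. So its perimeter = 54.03 mm. Layer 15 is larger (95.82 vs 54.03 mm).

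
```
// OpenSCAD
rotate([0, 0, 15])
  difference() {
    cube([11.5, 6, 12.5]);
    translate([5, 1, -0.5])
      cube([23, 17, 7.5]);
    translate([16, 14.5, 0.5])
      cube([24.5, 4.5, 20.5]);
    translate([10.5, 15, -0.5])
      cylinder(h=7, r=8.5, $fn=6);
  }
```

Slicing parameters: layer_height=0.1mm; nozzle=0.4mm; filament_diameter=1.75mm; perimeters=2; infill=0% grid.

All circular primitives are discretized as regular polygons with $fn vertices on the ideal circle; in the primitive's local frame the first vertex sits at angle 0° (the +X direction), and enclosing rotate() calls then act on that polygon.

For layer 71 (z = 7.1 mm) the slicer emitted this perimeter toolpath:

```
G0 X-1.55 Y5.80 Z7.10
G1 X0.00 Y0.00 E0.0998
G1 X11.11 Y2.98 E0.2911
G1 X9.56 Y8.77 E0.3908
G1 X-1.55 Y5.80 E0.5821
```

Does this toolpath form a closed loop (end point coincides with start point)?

yes

Start point (G0): (-1.55, 5.80). End point (last G1): the path returns to the start — closed.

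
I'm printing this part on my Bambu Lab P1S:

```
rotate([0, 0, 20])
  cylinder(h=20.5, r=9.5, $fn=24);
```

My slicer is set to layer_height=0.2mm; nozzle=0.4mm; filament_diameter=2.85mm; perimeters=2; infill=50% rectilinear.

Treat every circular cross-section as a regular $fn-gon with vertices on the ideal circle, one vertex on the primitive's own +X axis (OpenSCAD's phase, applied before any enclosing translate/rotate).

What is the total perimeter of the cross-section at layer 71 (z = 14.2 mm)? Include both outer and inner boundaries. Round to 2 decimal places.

At z = 14.2 mm: the r=9.5 cylinder contributes a regular 24-gon of circumradius 9.5 (perimeter = 2·24·9.500·sin(180°/24) = 59.52 mm); (rotated 20° about Z; rotation is an isometry so areas/perimeters/island counts are preserved). Overall, the cross-section is a single solid region. Total boundary length (outer) = 59.52 mm.

59.52 mm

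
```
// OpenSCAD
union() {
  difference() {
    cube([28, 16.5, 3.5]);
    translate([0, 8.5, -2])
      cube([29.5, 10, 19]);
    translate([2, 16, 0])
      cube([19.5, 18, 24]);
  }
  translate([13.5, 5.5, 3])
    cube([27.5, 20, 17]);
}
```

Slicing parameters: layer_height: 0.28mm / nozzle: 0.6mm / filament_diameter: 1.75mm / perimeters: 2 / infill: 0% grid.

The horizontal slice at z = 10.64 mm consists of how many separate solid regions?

1

At z = 10.64 mm: the cube does not reach this height (z outside [0, 3.5]); the cube at (0, 8.5) is present — its section is the full 29.5×10 rectangle; the 19.5×18 cube at (2, 16) contributes its full rectangle; Taking the first minus the rest: the first operand is absent here, so nothing remains; the 27.5×20 cube at (13.5, 5.5) contributes its full rectangle; Merging all regions: only the 27.5×20 cube at (13.5, 5.5) is present, so the union is just that shape — 1 connected region. The result has 1 disconnected region.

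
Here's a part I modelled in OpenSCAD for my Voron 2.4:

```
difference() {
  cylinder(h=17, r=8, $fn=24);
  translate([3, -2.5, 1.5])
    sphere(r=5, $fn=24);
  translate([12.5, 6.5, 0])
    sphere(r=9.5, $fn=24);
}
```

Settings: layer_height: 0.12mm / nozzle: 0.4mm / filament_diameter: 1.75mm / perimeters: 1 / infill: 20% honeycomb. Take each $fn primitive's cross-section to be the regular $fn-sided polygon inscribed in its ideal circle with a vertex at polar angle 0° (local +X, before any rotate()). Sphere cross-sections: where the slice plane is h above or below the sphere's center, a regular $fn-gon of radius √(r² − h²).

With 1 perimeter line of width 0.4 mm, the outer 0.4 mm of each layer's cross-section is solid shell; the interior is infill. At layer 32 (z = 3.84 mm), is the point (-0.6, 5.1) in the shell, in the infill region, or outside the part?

At z = 3.84 mm: the r=8 cylinder contributes a regular 24-gon of circumradius 8; the sphere at (3, -2.5): section is a regular 24-gon, circumradius = √(r²−h²) = √(5²−2.34²) = 4.419; the r=9.5 sphere at (12.5, 6.5) slices to a regular 24-gon of circumradius 8.689 (√(r²−h²) with h=3.84 from center); Subtracting the remaining from the first: starting from the r=8 cylinder, the r=5 sphere at (3, -2.5) partially overlaps it — only the 59.49 mm² overlap (of its 60.64 mm²) is removed, clipping the outline; the r=9.5 sphere at (12.5, 6.5) partially overlaps it — only the 14.87 mm² overlap (of its 234.50 mm²) is removed, clipping the outline — 1 connected region. Overall, the cross-section is a single solid region. The nearest boundary edge runs (-2.07, 7.73)→(0.00, 8.00); distance from the point to it = 2.80 mm. The point is inside the cross-section and 2.80 mm from the nearest boundary — more than the 0.4 mm shell width (1 × 0.4), so it's in the infill interior.

infill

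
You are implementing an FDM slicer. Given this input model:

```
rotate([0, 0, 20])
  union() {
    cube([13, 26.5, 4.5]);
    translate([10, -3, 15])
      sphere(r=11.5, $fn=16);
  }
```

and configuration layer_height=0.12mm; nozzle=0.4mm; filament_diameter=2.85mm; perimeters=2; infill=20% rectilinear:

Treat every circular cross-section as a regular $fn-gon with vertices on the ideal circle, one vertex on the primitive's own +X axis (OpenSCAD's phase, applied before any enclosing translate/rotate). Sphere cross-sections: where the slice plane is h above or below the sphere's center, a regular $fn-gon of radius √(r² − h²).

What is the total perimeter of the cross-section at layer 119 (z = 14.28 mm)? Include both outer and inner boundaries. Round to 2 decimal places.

At z = 14.28 mm: the cube is absent (z outside [0, 4.5]); the r=11.5 sphere at (10, -3) slices to a regular 16-gon of circumradius 11.477 (√(r²−h²) with h=0.72 from center) (perimeter = 2·16·11.477·sin(180°/16) = 71.65 mm); Merging all regions: only the r=11.5 sphere at (10, -3) is present, so the union is just that shape — boundary = 71.65 mm; (rotated 20° about Z; rotation is an isometry so areas/perimeters/island counts are preserved). Overall, the cross-section is a single solid region. Total boundary length (outer) = 71.65 mm.

71.65 mm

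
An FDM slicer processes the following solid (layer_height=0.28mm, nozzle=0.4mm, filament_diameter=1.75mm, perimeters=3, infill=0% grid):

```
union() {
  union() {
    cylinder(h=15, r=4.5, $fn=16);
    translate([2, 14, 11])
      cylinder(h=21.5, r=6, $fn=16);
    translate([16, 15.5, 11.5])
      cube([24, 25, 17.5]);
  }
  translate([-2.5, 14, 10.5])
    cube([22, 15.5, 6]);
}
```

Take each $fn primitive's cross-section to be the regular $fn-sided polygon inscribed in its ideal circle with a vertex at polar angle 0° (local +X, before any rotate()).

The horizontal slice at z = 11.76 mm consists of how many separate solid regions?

At z = 11.76 mm: the r=4.5 cylinder contributes a regular 16-gon of circumradius 4.5; the r=6 cylinder at (2, 14) contributes a regular 16-gon of circumradius 6; the cube at (16, 15.5) is present — its section is the full 24×25 rectangle; Taking the union: the 3 present regions are separate (no shared area or edge), so areas and boundary lengths simply add and each stays a separate island — 3 connected regions; the cube at (-2.5, 14) (footprint 22×15.5) is included at this height; Combining (union): the regions partially overlap (shared area 100.37 mm²), so overlapping operands fuse into one piece — 2 connected regions. The result has 2 disconnected regions.

2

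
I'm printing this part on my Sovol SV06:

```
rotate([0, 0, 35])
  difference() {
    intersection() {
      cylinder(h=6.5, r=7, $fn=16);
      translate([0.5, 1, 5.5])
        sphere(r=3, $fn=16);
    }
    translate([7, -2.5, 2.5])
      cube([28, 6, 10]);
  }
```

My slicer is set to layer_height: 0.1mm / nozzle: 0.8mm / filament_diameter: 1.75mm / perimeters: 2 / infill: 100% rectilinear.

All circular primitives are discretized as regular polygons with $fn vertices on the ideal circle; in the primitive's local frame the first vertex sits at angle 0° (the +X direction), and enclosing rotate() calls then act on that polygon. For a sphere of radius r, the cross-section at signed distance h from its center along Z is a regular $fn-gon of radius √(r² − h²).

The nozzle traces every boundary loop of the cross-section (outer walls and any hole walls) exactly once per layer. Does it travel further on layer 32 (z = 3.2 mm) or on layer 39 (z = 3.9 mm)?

layer 39 (z = 3.9 mm)

Layer 32 (z = 3.2): the r=7 cylinder contributes a regular 16-gon of circumradius 7 (perimeter = 2·16·7.000·sin(180°/16) = 43.70 mm); the r=3 sphere at (0.5, 1) slices to a regular 16-gon of circumradius 1.926 (√(r²−h²) with h=2.3 from center) (perimeter = 2·16·1.926·sin(180°/16) = 12.02 mm); Taking the intersection: the r=3 sphere at (0.5, 1) lies inside the r=7 cylinder, so the common part is the r=3 sphere at (0.5, 1) itself — boundary = 12.02 mm; the cube at (7, -2.5) is present — its section is the full 28×6 rectangle (perimeter 68.00 mm); Taking the first minus the rest: starting from that combined region, the 28×6 cube at (7, -2.5) misses the remaining region (no effect) — boundary = 12.02 mm; (whole slice rotated 35° about Z — lengths, areas and connectivity unchanged). So its perimeter = 12.02 mm. Layer 39 (z = 3.9): the r=7 cylinder gives a regular 16-gon of circumradius 7 (constant along its height) (perimeter = 2·16·7.000·sin(180°/16) = 43.70 mm); the r=3 sphere at (0.5, 1) contributes a regular 16-gon of circumradius √(3²−1.6²) = 2.538 (perimeter = 2·16·2.538·sin(180°/16) = 15.84 mm); Taking the intersection: the r=3 sphere at (0.5, 1) lies inside the r=7 cylinder, so the common part is the r=3 sphere at (0.5, 1) itself — boundary = 15.84 mm; the cube at (7, -2.5) is present — its section is the full 28×6 rectangle (perimeter 68.00 mm); Taking the first minus the rest: starting from the result so far, the 28×6 cube at (7, -2.5) misses the remaining region (no effect) — boundary = 15.84 mm; (whole slice rotated 35° about Z — lengths, areas and connectivity unchanged). So its perimeter = 15.84 mm. Layer 39 is larger (15.84 vs 12.02 mm).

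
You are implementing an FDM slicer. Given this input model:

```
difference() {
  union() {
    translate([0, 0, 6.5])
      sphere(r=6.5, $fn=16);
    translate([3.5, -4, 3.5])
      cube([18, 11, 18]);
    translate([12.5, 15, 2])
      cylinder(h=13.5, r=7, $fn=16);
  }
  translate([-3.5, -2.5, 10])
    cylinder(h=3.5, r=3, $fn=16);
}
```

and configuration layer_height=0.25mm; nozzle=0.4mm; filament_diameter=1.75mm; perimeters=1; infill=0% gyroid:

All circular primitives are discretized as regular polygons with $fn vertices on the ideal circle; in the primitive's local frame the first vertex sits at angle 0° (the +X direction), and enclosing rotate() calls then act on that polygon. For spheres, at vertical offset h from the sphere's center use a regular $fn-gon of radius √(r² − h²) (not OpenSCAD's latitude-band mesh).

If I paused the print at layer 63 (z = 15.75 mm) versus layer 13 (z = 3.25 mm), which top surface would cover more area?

layer 13 (z = 3.25 mm)

Layer 63 (z = 15.75): the sphere does not reach this height (|z−center|=9.250 > r=6.5); the 18×11 cube at (3.5, -4) contributes its full rectangle (area 198.00 mm²); the cylinder at (12.5, 15) is not intersected at this z (z outside [2, 15.5]); Taking the union: only the 18×11 cube at (3.5, -4) is present, so the union is just that shape — area = 198.00 mm²; the cylinder at (-3.5, -2.5) does not reach this height (z outside [10, 13.5]); Taking the first minus the rest: none of the subtracted shapes is present at this height, so that combined region is unchanged — area = 198.00 mm². So its area = 198.00 mm². Layer 13 (z = 3.25): the r=6.5 sphere slices to a regular 16-gon of circumradius 5.629 (√(r²−h²) with h=3.25 from center) (area = (16/2)·5.629²·sin(360°/16) = 97.01 mm²); the cube at (3.5, -4) is not intersected at this z (z outside [3.5, 21.5]); the cylinder at (12.5, 15): section is a regular 16-gon, circumradius r=7 (area = (16/2)·7.000²·sin(360°/16) = 150.01 mm²); Taking the union: the 2 present regions are separate (no shared area or edge), so areas and boundary lengths simply add and each stays a separate island — area = 247.02 mm²; the cylinder at (-3.5, -2.5) does not reach this height (z outside [10, 13.5]); Taking the first minus the rest: none of the subtracted shapes is present at this height, so that combined region is unchanged — area = 247.02 mm². So its area = 247.02 mm². Layer 13 is larger (247.02 vs 198.00 mm²).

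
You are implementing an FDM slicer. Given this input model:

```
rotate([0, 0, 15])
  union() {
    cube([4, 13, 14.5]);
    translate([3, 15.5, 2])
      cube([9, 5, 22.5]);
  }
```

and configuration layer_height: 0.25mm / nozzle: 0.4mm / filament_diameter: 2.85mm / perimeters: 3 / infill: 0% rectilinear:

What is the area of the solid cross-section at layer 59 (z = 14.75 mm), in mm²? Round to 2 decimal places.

45.00 mm²

At z = 14.75 mm: the cube is not intersected at this z (z outside [0, 14.5]); the cube at (3, 15.5) is present — its section is the full 9×5 rectangle (area 45.00 mm²); Taking the union: only the 9×5 cube at (3, 15.5) is present, so the union is just that shape — area = 45.00 mm²; (whole slice rotated 15° about Z — lengths, areas and connectivity unchanged). Overall, the cross-section is a single solid region. Net area = 45.00 mm².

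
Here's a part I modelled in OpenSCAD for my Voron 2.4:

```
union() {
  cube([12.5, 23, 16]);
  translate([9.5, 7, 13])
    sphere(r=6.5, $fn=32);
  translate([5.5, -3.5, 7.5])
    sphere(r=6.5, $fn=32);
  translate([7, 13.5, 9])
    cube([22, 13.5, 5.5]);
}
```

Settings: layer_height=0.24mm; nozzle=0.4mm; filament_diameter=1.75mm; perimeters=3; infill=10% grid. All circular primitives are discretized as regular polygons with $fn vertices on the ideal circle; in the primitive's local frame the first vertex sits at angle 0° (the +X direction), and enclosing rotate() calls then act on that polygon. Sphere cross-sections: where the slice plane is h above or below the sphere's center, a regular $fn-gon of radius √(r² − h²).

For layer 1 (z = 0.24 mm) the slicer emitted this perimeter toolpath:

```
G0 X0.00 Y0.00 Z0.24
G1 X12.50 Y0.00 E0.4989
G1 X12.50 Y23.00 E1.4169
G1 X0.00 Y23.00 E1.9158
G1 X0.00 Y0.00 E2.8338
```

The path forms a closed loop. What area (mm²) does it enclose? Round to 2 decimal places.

Apply the shoelace formula to the sequence of (X, Y) vertices; enclosed area = 287.50 mm².

287.50 mm²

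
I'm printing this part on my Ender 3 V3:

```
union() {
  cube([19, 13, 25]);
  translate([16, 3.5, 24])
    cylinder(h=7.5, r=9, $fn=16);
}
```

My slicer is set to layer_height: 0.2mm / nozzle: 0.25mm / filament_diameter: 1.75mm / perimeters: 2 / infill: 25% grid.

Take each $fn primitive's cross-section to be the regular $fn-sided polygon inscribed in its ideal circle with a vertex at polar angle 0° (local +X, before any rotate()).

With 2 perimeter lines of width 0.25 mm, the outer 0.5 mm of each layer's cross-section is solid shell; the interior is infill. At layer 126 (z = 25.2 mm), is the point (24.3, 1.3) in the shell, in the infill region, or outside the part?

At z = 25.2 mm: the cube is not intersected at this z (z outside [0, 25]); the cylinder at (16, 3.5): section is a regular 16-gon, circumradius r=9; Taking the union: only the r=9 cylinder at (16, 3.5) is present, so the union is just that shape — 1 connected region. Overall, the cross-section is a single solid region. The nearest boundary edge runs (24.31, 0.06)→(25.00, 3.50); distance from the point to it = 0.26 mm. The point is inside the cross-section, 0.26 mm from the nearest boundary — within the 0.5 mm shell band (2 × 0.25).

shell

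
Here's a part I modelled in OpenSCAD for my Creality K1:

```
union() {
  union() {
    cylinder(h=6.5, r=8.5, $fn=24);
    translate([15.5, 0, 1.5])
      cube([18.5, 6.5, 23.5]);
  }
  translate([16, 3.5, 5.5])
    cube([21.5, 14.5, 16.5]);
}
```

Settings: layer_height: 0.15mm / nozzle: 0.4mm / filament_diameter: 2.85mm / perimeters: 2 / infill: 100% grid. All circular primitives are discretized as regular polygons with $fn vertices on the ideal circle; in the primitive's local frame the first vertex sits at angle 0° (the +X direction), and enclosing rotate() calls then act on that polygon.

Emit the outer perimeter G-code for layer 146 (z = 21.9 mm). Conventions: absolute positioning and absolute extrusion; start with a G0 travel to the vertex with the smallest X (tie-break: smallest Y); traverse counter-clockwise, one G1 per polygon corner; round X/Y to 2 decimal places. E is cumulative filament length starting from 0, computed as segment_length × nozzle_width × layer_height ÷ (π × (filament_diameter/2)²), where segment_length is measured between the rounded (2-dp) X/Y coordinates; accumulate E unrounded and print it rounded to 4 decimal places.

At z = 21.9 mm: the cylinder is absent (z outside [0, 6.5]); the 18.5×6.5 cube at (15.5, 0) contributes its full rectangle; Taking the union: only the 18.5×6.5 cube at (15.5, 0) is present, so the union is just that shape — 1 connected region; the cube at (16, 3.5) (footprint 21.5×14.5) is included at this height; Merging all regions: the regions partially overlap (shared area 54.00 mm²), so overlapping operands fuse into one piece — 1 connected region. The outline is a single polygon with 8 vertices. Extrusion per mm of travel: 0.4 × 0.15 / (π × 1.425²) = 0.009405. Accumulating E over each segment gives final E = 0.7524.

G0 X15.50 Y0.00 Z21.90
G1 X34.00 Y0.00 E0.1740
G1 X34.00 Y3.50 E0.2069
G1 X37.50 Y3.50 E0.2398
G1 X37.50 Y18.00 E0.3762
G1 X16.00 Y18.00 E0.5784
G1 X16.00 Y6.50 E0.6866
G1 X15.50 Y6.50 E0.6913
G1 X15.50 Y0.00 E0.7524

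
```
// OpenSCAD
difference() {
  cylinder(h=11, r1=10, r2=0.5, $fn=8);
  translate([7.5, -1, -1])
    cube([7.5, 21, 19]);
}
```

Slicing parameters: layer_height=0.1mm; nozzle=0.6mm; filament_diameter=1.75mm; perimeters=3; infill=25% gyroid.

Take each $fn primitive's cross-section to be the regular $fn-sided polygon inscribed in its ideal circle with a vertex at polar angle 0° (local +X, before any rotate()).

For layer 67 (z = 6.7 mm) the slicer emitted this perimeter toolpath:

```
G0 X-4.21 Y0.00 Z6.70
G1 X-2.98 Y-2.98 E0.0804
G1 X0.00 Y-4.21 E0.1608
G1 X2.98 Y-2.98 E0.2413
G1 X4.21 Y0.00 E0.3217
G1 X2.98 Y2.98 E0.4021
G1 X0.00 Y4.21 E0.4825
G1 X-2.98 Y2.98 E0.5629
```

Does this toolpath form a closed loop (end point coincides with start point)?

no

Start point (G0): (-4.21, 0.00). End point (last G1): the path does not return to the start — open.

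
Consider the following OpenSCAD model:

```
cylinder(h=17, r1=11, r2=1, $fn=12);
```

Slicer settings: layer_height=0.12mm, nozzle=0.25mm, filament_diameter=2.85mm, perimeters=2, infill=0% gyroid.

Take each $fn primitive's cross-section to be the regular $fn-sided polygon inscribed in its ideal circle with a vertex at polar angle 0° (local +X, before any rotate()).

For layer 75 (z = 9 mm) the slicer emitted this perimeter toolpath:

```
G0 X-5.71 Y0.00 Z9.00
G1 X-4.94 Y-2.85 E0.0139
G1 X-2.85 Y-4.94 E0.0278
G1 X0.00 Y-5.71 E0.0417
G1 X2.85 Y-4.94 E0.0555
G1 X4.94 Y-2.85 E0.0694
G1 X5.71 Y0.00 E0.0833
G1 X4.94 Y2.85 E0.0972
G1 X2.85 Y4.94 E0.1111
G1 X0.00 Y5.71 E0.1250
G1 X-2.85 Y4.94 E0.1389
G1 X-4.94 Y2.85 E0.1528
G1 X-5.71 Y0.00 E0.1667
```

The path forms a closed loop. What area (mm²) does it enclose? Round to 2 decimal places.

97.66 mm²

Apply the shoelace formula to the sequence of (X, Y) vertices; enclosed area = 97.66 mm².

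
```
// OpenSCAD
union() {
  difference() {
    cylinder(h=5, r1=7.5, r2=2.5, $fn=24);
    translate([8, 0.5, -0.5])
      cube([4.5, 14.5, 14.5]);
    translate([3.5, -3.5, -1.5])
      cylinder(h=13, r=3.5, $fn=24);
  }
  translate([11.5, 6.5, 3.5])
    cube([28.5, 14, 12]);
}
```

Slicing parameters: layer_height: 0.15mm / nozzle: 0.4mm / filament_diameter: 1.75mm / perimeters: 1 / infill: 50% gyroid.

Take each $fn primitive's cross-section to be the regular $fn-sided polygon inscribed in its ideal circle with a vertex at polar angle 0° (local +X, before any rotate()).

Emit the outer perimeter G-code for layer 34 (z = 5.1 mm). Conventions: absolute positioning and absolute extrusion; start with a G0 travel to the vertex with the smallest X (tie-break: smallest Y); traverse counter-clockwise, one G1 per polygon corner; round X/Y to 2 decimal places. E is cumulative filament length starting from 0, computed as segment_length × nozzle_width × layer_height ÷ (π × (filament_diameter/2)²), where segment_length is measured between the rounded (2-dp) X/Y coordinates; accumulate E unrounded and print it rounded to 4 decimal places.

At z = 5.1 mm: the cone is absent (z outside [0, 5]); the cube at (8, 0.5) (footprint 4.5×14.5) is included at this height; the r=3.5 cylinder at (3.5, -3.5) contributes a regular 24-gon of circumradius 3.5; After the difference (first − rest): the first operand is absent here, so nothing remains; the cube at (11.5, 6.5) (footprint 28.5×14) is included at this height; Merging all regions: only the 28.5×14 cube at (11.5, 6.5) is present, so the union is just that shape — 1 connected region. The outline is a single polygon with 4 vertices. Extrusion per mm of travel: 0.4 × 0.15 / (π × 0.875²) = 0.024945. Accumulating E over each segment gives final E = 2.1203.

G0 X11.50 Y6.50 Z5.10
G1 X40.00 Y6.50 E0.7109
G1 X40.00 Y20.50 E1.0602
G1 X11.50 Y20.50 E1.7711
G1 X11.50 Y6.50 E2.1203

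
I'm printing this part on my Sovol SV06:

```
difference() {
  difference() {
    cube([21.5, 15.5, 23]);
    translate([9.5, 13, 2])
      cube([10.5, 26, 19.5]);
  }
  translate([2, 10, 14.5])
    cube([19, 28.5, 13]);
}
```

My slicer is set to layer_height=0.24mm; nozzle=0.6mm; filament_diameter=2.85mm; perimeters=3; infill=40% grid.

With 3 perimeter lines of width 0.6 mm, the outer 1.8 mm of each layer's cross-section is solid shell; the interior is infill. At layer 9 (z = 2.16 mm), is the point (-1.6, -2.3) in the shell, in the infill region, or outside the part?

outside

At z = 2.16 mm: the cube is present — its section is the full 21.5×15.5 rectangle; the cube at (9.5, 13) (footprint 10.5×26) is included at this height; Subtracting the remaining from the first: starting from the 21.5×15.5 cube, the 10.5×26 cube at (9.5, 13) partially overlaps it — only the 26.25 mm² overlap (of its 273.00 mm²) is removed, clipping the outline — 1 connected region; the cube at (2, 10) is not intersected at this z (z outside [14.5, 27.5]); After the difference (first − rest): none of the subtracted shapes is present at this height, so the result so far is unchanged — 1 connected region. Overall, the cross-section is a single solid region. The nearest boundary edge runs (21.50, 0.00)→(0.00, 0.00); distance from the point to it = 2.80 mm. The point is not inside any of the regions above, so it lies outside the cross-section (2.80 mm from the nearest boundary).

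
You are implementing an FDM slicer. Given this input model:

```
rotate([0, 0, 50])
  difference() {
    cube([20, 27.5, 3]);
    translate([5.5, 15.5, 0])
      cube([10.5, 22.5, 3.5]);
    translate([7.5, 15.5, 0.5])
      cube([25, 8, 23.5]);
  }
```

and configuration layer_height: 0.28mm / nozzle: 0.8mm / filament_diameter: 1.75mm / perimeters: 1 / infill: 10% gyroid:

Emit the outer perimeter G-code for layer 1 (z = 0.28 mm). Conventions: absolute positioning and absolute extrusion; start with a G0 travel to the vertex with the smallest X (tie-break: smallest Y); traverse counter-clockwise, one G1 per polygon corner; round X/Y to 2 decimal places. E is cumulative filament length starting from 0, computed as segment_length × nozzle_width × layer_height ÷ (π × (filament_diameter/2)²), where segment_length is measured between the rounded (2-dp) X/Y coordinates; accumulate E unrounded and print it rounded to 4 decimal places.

G0 X-21.07 Y17.68 Z0.28
G1 X0.00 Y0.00 E2.5615
G1 X12.86 Y15.32 E4.4243
G1 X-8.21 Y33.00 E6.9858
G1 X-10.78 Y29.93 E7.3586
G1 X-1.59 Y22.22 E8.4758
G1 X-8.34 Y14.18 E9.4534
G1 X-17.53 Y21.89 E10.5706
G1 X-21.07 Y17.68 E11.0828

At z = 0.28 mm: the cube is present — its section is the full 20×27.5 rectangle; the cube at (5.5, 15.5) (footprint 10.5×22.5) is included at this height; the cube at (7.5, 15.5) is not intersected at this z (z outside [0.5, 24]); Subtracting the remaining from the first: starting from the 20×27.5 cube, the 10.5×22.5 cube at (5.5, 15.5) partially overlaps it — only the 126.00 mm² overlap (of its 236.25 mm²) is removed, clipping the outline — 1 connected region; (whole slice rotated 50° about Z — lengths, areas and connectivity unchanged). The outline is a single polygon with 8 vertices. Extrusion per mm of travel: 0.8 × 0.28 / (π × 0.875²) = 0.093128. Accumulating E over each segment gives final E = 11.0828.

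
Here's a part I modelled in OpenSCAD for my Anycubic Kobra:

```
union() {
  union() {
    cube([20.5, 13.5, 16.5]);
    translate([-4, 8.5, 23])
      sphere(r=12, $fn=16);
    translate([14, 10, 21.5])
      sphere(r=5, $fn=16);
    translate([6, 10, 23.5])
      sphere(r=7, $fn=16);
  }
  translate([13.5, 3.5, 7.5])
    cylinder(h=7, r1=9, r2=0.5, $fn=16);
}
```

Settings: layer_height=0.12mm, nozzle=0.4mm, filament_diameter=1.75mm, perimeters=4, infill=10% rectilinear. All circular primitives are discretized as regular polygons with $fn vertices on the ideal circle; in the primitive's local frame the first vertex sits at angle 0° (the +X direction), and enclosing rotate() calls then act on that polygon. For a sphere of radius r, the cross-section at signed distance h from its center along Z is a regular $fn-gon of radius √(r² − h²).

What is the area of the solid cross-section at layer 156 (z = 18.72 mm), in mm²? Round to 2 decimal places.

At z = 18.72 mm: the cube does not reach this height (z outside [0, 16.5]); the r=12 sphere at (-4, 8.5) slices to a regular 16-gon of circumradius 11.211 (√(r²−h²) with h=4.28 from center) (area = (16/2)·11.211²·sin(360°/16) = 384.77 mm²); the sphere at (14, 10): section is a regular 16-gon, circumradius = √(r²−h²) = √(5²−2.78²) = 4.156 (area = (16/2)·4.156²·sin(360°/16) = 52.88 mm²); the r=7 sphere at (6, 10) contributes a regular 16-gon of circumradius √(7²−4.78²) = 5.114 (area = (16/2)·5.114²·sin(360°/16) = 80.06 mm²); Combining (union): the regions partially overlap — summed areas 517.71 mm² minus the doubly-counted overlap 49.06 mm² gives 468.65 mm² — area = 468.65 mm²; the cone at (13.5, 3.5) does not reach this height (z outside [7.5, 14.5]); Merging all regions: only that combined region is present, so the union is just that shape — area = 468.65 mm². Overall, the cross-section is a single solid region. Net area = 468.65 mm².

468.65 mm²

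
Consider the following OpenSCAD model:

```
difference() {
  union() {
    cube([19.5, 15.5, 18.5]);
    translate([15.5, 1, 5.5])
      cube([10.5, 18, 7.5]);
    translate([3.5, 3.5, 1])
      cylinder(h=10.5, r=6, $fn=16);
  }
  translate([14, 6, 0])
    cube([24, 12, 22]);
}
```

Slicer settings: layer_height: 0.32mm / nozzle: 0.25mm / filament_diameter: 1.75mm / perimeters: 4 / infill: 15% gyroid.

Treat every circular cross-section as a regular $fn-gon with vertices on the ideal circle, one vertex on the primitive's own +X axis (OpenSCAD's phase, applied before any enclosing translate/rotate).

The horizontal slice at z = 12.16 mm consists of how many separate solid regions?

At z = 12.16 mm: the cube is present — its section is the full 19.5×15.5 rectangle; the cube at (15.5, 1) is present — its section is the full 10.5×18 rectangle; the cylinder at (3.5, 3.5) does not reach this height (z outside [1, 11.5]); Taking the union: the regions partially overlap (shared area 58.00 mm²), so overlapping operands fuse into one piece — 1 connected region; the cube at (14, 6) (footprint 24×12) is included at this height; Taking the first minus the rest: starting from that combined region, the 24×12 cube at (14, 6) partially overlaps it — only the 140.25 mm² overlap (of its 288.00 mm²) is removed, clipping the outline — 2 connected regions. The result has 2 disconnected regions.

2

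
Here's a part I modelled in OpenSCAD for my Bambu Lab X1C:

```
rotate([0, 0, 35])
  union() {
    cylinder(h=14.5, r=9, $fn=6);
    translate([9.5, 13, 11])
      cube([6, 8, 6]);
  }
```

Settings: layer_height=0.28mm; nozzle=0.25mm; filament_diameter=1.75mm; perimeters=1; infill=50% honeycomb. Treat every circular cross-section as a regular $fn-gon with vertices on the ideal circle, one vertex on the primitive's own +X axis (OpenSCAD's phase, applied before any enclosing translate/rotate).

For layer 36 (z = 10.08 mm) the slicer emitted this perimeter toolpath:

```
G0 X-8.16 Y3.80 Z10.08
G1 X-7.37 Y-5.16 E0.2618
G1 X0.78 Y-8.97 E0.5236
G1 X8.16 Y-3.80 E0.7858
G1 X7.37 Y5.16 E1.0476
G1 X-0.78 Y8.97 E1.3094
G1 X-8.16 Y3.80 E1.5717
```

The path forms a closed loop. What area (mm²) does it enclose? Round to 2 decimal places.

Apply the shoelace formula to the sequence of (X, Y) vertices; enclosed area = 210.48 mm².

210.48 mm²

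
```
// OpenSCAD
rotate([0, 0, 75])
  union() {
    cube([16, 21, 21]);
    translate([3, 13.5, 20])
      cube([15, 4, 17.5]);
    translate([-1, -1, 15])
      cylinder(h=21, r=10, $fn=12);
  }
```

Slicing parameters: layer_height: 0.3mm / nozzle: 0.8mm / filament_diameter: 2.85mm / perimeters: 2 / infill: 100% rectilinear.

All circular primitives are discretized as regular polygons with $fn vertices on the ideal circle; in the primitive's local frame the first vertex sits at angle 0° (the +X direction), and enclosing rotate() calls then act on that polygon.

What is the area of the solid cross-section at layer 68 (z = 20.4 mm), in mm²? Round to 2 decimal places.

587.73 mm²

At z = 20.4 mm: the cube is present — its section is the full 16×21 rectangle (area 336.00 mm²); the cube at (3, 13.5) (footprint 15×4) is included at this height (area 60.00 mm²); the cylinder at (-1, -1): section is a regular 12-gon, circumradius r=10 (area = (12/2)·10.000²·sin(360°/12) = 300.00 mm²); Taking the union: the regions partially overlap — summed areas 696.00 mm² minus the doubly-counted overlap 108.27 mm² gives 587.73 mm² — area = 587.73 mm²; (rotated 75° about Z; rotation is an isometry so areas/perimeters/island counts are preserved). Overall, the cross-section is a single solid region. Net area = 587.73 mm².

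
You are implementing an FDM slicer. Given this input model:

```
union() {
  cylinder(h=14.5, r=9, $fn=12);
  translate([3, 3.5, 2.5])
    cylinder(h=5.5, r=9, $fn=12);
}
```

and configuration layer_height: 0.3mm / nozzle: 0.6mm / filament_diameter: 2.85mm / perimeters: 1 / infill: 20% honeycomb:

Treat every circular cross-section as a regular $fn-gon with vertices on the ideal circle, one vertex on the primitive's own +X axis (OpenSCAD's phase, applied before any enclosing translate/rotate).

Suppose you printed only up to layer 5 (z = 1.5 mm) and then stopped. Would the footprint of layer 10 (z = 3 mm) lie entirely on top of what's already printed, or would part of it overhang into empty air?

Compare the two slices. At z = 1.5: the r=9 cylinder contributes a regular 12-gon of circumradius 9 (area = (12/2)·9.000²·sin(360°/12) = 243.00 mm²); the cylinder at (3, 3.5) is absent (z outside [2.5, 8]); Taking the union: only the r=9 cylinder is present, so the union is just that shape — area = 243.00 mm². At z = 3: the cylinder: section is a regular 12-gon, circumradius r=9 (area = (12/2)·9.000²·sin(360°/12) = 243.00 mm²); the r=9 cylinder at (3, 3.5) gives a regular 12-gon of circumradius 9 (constant along its height) (area = (12/2)·9.000²·sin(360°/12) = 243.00 mm²); Taking the union: the regions partially overlap — summed areas 486.00 mm² minus the doubly-counted overlap 162.85 mm² gives 323.15 mm² — area = 323.15 mm². Checking containment: at z = 3 the cross-section extends beyond the z = 1.5 cross-section by about 80.15 mm².

part overhangs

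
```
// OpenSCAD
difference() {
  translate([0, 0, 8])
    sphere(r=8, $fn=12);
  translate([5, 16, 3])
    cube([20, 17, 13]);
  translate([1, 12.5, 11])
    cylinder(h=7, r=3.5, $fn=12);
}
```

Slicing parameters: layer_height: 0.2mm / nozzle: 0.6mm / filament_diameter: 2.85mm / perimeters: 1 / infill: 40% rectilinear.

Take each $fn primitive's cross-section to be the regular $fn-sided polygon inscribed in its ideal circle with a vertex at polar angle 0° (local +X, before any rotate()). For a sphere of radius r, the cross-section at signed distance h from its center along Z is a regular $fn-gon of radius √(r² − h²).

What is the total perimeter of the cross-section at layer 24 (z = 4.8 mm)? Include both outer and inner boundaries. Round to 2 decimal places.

45.54 mm

At z = 4.8 mm: the r=8 sphere slices to a regular 12-gon of circumradius 7.332 (√(r²−h²) with h=3.2 from center) (perimeter = 2·12·7.332·sin(180°/12) = 45.54 mm); the cube at (5, 16) (footprint 20×17) is included at this height (perimeter 74.00 mm); the cylinder at (1, 12.5) is absent (z outside [11, 18]); Subtracting the remaining from the first: starting from the r=8 sphere, the 20×17 cube at (5, 16) misses the remaining region (no effect) — boundary = 45.54 mm. Overall, the cross-section is a single solid region. Total boundary length (outer) = 45.54 mm.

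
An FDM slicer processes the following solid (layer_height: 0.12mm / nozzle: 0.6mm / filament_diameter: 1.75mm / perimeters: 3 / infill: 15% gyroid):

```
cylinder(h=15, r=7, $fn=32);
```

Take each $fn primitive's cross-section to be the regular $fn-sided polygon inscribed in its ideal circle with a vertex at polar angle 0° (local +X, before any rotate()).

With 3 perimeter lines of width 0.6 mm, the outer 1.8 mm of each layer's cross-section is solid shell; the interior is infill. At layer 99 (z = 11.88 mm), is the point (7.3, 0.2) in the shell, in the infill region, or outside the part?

outside

At z = 11.88 mm: the r=7 cylinder contributes a regular 32-gon of circumradius 7. Overall, the cross-section is a single solid region. The nearest boundary edge runs (7.00, 0.00)→(6.87, 1.37); distance from the point to it = 0.32 mm. The point is not inside any of the regions above, so it lies outside the cross-section (0.32 mm from the nearest boundary).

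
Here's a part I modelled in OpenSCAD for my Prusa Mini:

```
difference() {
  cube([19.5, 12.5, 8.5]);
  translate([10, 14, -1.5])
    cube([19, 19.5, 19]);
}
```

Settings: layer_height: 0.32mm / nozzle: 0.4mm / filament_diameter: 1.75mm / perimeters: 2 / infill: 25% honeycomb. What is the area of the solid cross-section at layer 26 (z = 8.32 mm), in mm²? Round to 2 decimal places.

243.75 mm²

At z = 8.32 mm: the cube (footprint 19.5×12.5) is included at this height (area 243.75 mm²); the 19×19.5 cube at (10, 14) contributes its full rectangle (area 370.50 mm²); Taking the first minus the rest: starting from the 19.5×12.5 cube (243.75 mm²), the 19×19.5 cube at (10, 14) misses the remaining region (no effect) — area = 243.75 mm². Overall, the cross-section is a single solid region. Net area = 243.75 mm².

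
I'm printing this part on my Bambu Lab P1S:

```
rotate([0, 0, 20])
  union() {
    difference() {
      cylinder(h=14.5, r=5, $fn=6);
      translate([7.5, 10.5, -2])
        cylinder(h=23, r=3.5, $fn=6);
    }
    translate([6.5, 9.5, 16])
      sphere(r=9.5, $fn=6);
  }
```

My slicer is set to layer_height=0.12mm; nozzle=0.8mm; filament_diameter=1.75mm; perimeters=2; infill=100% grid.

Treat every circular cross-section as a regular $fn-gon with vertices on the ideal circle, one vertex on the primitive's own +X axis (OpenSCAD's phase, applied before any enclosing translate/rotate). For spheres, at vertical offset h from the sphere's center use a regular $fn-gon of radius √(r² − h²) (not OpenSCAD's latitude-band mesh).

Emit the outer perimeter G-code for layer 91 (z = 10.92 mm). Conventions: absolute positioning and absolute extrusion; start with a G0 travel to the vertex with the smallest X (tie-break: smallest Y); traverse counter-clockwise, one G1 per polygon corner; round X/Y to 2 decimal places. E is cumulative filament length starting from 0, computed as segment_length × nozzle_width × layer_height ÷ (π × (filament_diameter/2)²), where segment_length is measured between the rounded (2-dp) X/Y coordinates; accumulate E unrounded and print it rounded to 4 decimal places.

G0 X-4.70 Y-1.71 Z10.92
G1 X-0.87 Y-4.92 E0.1995
G1 X3.83 Y-3.21 E0.3991
G1 X4.70 Y1.71 E0.5985
G1 X2.44 Y3.60 E0.7161
G1 X9.01 Y5.99 E0.9951
G1 X10.40 Y13.90 E1.3156
G1 X4.25 Y19.06 E1.6361
G1 X-3.29 Y16.31 E1.9564
G1 X-4.68 Y8.40 E2.2769
G1 X-0.11 Y4.57 E2.5149
G1 X-3.83 Y3.21 E2.6730
G1 X-4.70 Y-1.71 E2.8724

At z = 10.92 mm: the r=5 cylinder contributes a regular 6-gon of circumradius 5; the r=3.5 cylinder at (7.5, 10.5) gives a regular 6-gon of circumradius 3.5 (constant along its height); Taking the first minus the rest: starting from the r=5 cylinder, the r=3.5 cylinder at (7.5, 10.5) misses the remaining region (no effect) — 1 connected region; the sphere at (6.5, 9.5): section is a regular 6-gon, circumradius = √(r²−h²) = √(9.5²−5.08²) = 8.028; Taking the union: the regions partially overlap (shared area 1.86 mm²), so overlapping operands fuse into one piece — 1 connected region; (whole slice rotated 20° about Z — lengths, areas and connectivity unchanged). The outline is a single polygon with 12 vertices. Extrusion per mm of travel: 0.8 × 0.12 / (π × 0.875²) = 0.039912. Accumulating E over each segment gives final E = 2.8724.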